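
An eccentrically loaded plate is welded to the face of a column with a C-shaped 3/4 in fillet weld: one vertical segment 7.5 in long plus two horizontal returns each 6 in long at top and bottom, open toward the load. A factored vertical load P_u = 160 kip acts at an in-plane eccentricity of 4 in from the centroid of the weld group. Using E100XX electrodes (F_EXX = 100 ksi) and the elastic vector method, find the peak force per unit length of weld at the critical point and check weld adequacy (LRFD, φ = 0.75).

Total weld length L_w = 19.5 in. Treat welds as unit-width lines.
Centroid: x̄ = 2×6×3 / 19.5 = 1.846 in from the vertical weld.
Polar moment about centroid: J = I_x + I_y = [7.5³/12 + 2×6×3.75²] + [7.5×1.846² + 2(6³/12 + 6×1.154²)] = 281.4 in³.
Direct shear f_v = P/L_w = 160 / 19.5 = 8.205 kip/in (vertical).
Torsion M = P·e = 160 × 4 = 640 kip·in.
Critical point at (x, y) = (4.154, 3.75) from centroid. f_tx = M·y/J = 8.527 kip/in; f_ty = M·x/J = 9.446 kip/in.
Resultant f_max = √[f_tx² + (f_v + f_ty)²] = √[8.527² + (8.205 + 9.446)²] = 19.6 kip/in.
Capacity per unit length: φr_n = 0.75 × 0.6 × 100 × (0.707 × 0.75) = 23.86 kip/in.
19.6 ≤ 23.86 → adequate.

f_max ≈ 19.6 kip/in; adequate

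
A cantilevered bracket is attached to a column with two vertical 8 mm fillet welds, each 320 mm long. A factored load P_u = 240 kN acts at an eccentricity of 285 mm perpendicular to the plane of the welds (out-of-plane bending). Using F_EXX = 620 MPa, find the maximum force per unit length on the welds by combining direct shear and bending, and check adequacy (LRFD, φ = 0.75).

L_w = 2 × 320 = 640 mm; section modulus (unit throat) S = 2 × L²/6 = 34130 mm².
Direct shear f_v = P/L_w = 240×10³/640 = 375 N/mm.
Moment M = P × e = 240×10³ × 285 = 68400000 N·mm; bending f_b = M/S = 2004 N/mm.
f_max = √(f_v² + f_b²) = √(375² + 2004²) = 2039 N/mm.
φr_n = 0.75 × 0.6 × 620 × (0.707 × 8) = 1578 N/mm → NOT adequate.

f_max ≈ 2040 N/mm; NOT adequate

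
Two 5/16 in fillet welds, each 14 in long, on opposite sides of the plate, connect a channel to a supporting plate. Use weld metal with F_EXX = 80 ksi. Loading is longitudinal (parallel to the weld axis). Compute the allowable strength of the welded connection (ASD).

Effective throat t_e = 0.707 × 0.3125 = 0.2209 in.
Total length L = 28 in; A_we = 0.2209 × 28 = 6.186 in².
F_nw = 0.6 F_EXX = 0.6 × 80 = 48 ksi.
R_n = 48 × 6.186 = 296.9 kip; R_n/Ω = 296.9/2.0 = 148.5 kip.

R_n/Ω ≈ 148 kip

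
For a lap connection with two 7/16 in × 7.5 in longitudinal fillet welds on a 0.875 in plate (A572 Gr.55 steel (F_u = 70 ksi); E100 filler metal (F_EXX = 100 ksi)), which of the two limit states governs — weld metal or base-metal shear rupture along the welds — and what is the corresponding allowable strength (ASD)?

t_e = 0.707 × 0.4375 = 0.3093 in; L = 15 in.
Weld metal: R_n/Ω = (1/2.0) × 0.6 × 100 × 0.3093 × 15 = 139.2 kip.
Base metal (shear rupture): R_n/Ω = (1/2.0) × 0.6 × 70 × 0.875 × 15 = 275.6 kip.
Governing: weld metal.

R_n/Ω ≈ 139 kip (weld metal governs)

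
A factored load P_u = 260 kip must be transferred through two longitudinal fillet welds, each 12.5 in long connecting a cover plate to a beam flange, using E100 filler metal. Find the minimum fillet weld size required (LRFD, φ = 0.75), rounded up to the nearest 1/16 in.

E100XX → F_EXX = 100 ksi.
Total weld length L = 25 in.
Required throat t_e = P_u / (φ × 0.6 F_EXX × L) = 260 / (0.75 × 0.6 × 100 × 25) = 0.2311 in.
Required leg w = t_e / 0.707 = 0.3269 in → use 3/8 in.

w = 3/8 in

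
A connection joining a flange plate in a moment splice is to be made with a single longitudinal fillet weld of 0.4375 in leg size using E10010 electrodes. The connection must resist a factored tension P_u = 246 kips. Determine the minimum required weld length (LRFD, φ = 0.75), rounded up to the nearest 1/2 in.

E100XX → F_EXX = 100 ksi.
Throat t_e = 0.707 × 0.4375 = 0.3093 in.
φr_n = 0.75 × 0.6 × 100 × 0.3093 = 13.92 kips/in.
L_req = P_u / φr_n = 246 / 13.92 = 17.67 in total.
Round up → use L = 18 in.

L = 18 in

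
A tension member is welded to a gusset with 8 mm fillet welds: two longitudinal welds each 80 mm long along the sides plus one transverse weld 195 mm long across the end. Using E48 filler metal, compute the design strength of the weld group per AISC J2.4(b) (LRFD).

E48XX → F_EXX = 480 MPa.
t_e = 0.707 × 8 = 5.656 mm.
R_nwl = 0.6 × 480 × 5.656 × 160 × 10⁻³ = 260.6 kN (longitudinal, 2 welds).
R_nwt = 0.6 × 480 × 5.656 × 195 × 10⁻³ = 317.6 kN (transverse, base value).
(i) R_nwl + R_nwt = 578.3 kN; (ii) 0.85 R_nwl + 1.5 R_nwt = 698 kN.
R_n = max = 698 kN [governs: (ii)]; φR_n = 523.5 kN.

φR_n ≈ 523 kN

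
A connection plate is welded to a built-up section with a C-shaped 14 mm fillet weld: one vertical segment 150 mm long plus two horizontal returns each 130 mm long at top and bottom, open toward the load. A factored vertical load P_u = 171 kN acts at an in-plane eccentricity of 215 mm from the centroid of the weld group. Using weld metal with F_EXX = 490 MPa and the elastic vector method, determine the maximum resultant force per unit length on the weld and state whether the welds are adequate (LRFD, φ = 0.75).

Total weld length L_w = 410 mm. Treat welds as unit-width lines.
Centroid: x̄ = 2×130×65 / 410 = 41.22 mm from the vertical weld.
Polar moment about centroid: J = I_x + I_y = [150³/12 + 2×130×75²] + [150×41.22² + 2(130³/12 + 130×23.78²)] = 2512000 mm³.
Direct shear f_v = P/L_w = 171×10³ / 410 = 417.1 N/mm (vertical).
Torsion M = P·e = 171×10³ × 215 = 36765000 N·mm.
Critical point at (x, y) = (88.78, 75) from centroid. f_tx = M·y/J = 1098 N/mm; f_ty = M·x/J = 1299 N/mm.
Resultant f_max = √[f_tx² + (f_v + f_ty)²] = √[1098² + (417.1 + 1299)²] = 2038 N/mm.
Capacity per unit length: φr_n = 0.75 × 0.6 × 490 × (0.707 × 14) = 2183 N/mm.
2038 ≤ 2183 → adequate.

f_max ≈ 2040 N/mm; adequate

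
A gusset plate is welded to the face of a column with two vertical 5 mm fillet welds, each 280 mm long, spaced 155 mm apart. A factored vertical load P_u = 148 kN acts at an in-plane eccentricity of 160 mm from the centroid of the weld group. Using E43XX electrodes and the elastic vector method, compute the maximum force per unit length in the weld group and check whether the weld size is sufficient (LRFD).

E43XX → F_EXX = 430 MPa.
Total weld length L_w = 560 mm. Treat welds as unit-width lines.
Polar moment about centroid: J = 2[d³/12 + d(b/2)²] = 2[280³/12 + 280×77.5²] = 7022000 mm³.
Direct shear f_v = P/L_w = 148×10³ / 560 = 264.3 N/mm (vertical).
Torsion M = P·e = 148×10³ × 160 = 23680000 N·mm.
Critical point at (x, y) = (77.5, 140) from centroid. f_tx = M·y/J = 472.1 N/mm; f_ty = M·x/J = 261.3 N/mm.
Resultant f_max = √[f_tx² + (f_v + f_ty)²] = √[472.1² + (264.3 + 261.3)²] = 706.5 N/mm.
Capacity per unit length: φr_n = 0.75 × 0.6 × 430 × (0.707 × 5) = 684 N/mm.
706.5 > 684 → NOT adequate.

f_max ≈ 707 N/mm; NOT adequate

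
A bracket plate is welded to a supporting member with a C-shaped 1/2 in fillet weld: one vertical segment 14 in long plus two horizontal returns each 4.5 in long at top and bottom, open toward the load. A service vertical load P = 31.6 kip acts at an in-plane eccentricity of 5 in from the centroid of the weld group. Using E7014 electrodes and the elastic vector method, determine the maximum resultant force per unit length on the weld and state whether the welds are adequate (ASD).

E70XX → F_EXX = 70 ksi.
Total weld length L_w = 23 in. Treat welds as unit-width lines.
Centroid: x̄ = 2×4.5×2.25 / 23 = 0.8804 in from the vertical weld.
Polar moment about centroid: J = I_x + I_y = [14³/12 + 2×4.5×7²] + [14×0.8804² + 2(4.5³/12 + 4.5×1.37²)] = 712.6 in³.
Direct shear f_v = P/L_w = 31.6 / 23 = 1.374 kip/in (vertical).
Torsion M = P·e = 31.6 × 5 = 158 kip·in.
Critical point at (x, y) = (3.62, 7) from centroid. f_tx = M·y/J = 1.552 kip/in; f_ty = M·x/J = 0.8026 kip/in.
Resultant f_max = √[f_tx² + (f_v + f_ty)²] = √[1.552² + (1.374 + 0.8026)²] = 2.673 kip/in.
Capacity per unit length: r_n/Ω = (1/2.0) × 0.6 × 70 × (0.707 × 0.5) = 7.423 kip/in.
2.673 ≤ 7.423 → adequate.

f_max ≈ 2.67 kip/in; adequate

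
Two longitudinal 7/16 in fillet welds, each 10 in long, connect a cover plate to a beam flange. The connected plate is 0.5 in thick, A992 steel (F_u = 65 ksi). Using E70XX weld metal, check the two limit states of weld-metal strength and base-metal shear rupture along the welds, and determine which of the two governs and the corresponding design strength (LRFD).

φR_n ≈ 195 kips (weld metal governs)

E70XX → F_EXX = 70 ksi.
t_e = 0.707 × 0.4375 = 0.3093 in; L = 20 in.
Weld metal: φR_n = 0.75 × 0.6 × 70 × 0.3093 × 20 = 194.9 kips.
Base metal (shear rupture): φR_n = 0.75 × 0.6 × 65 × 0.5 × 20 = 292.5 kips.
Governing: weld metal.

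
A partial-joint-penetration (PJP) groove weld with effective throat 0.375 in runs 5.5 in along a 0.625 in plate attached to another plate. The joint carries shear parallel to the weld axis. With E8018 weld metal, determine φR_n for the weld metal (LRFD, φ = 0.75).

φR_n ≈ 74.2 kips

E80XX → F_EXX = 80 ksi.
Effective throat (given) t_e = 0.375 in.
A_we = 0.375 × 5.5 = 2.062 in².
F_nw = 0.6 F_EXX = 48 ksi.
φR_n = 0.75 × 48 × 2.062 = 74.25 kips.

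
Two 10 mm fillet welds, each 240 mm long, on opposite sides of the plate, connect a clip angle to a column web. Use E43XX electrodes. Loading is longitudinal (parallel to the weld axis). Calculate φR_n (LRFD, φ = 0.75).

E43XX → F_EXX = 430 MPa.
Effective throat t_e = 0.707 × 10 = 7.07 mm.
Total length L = 480 mm; A_we = 7.07 × 480 = 3394 mm².
F_nw = 0.6 F_EXX = 0.6 × 430 = 258 MPa.
φR_n = 0.75 × 258 × 3394 × 10⁻³ = 656.7 kN.

φR_n ≈ 657 kN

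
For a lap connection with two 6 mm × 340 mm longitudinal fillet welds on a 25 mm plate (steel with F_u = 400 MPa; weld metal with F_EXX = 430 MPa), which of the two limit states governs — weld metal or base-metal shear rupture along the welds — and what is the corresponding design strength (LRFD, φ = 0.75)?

t_e = 0.707 × 6 = 4.242 mm; L = 680 mm.
Weld metal: φR_n = 0.75 × 0.6 × 430 × 4.242 × 680 × 10⁻³ = 558.2 kN.
Base metal (shear rupture): φR_n = 0.75 × 0.6 × 400 × 25 × 680 × 10⁻³ = 3060 kN.
Governing: weld metal.

φR_n ≈ 558 kN (weld metal governs)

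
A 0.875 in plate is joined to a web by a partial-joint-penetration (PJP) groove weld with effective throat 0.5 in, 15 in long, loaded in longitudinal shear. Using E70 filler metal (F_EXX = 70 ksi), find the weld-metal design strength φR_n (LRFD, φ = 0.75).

Effective throat (given) t_e = 0.5 in.
A_we = 0.5 × 15 = 7.5 in².
F_nw = 0.6 F_EXX = 42 ksi.
φR_n = 0.75 × 42 × 7.5 = 236.2 kips.

φR_n ≈ 236 kips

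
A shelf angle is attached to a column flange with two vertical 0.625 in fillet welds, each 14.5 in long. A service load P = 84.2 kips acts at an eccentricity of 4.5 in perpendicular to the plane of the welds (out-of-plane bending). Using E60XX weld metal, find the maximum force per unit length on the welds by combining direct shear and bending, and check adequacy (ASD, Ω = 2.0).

E60XX → F_EXX = 60 ksi.
L_w = 2 × 14.5 = 29 in; section modulus (unit throat) S = 2 × L²/6 = 70.08 in².
Direct shear f_v = P/L_w = 84.2/29 = 2.903 kip/in.
Moment M = P × e = 84.2 × 4.5 = 378.9 kip·in; bending f_b = M/S = 5.406 kip/in.
f_max = √(f_v² + f_b²) = √(2.903² + 5.406²) = 6.137 kip/in.
r_n/Ω = (1/2.0) × 0.6 × 60 × (0.707 × 0.625) = 7.954 kip/in → adequate.

f_max ≈ 6.14 kip/in; adequate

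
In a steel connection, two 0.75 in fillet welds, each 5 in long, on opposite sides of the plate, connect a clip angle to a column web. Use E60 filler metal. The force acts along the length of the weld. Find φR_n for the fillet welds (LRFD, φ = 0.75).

φR_n ≈ 143 kip

E60XX → F_EXX = 60 ksi.
Effective throat t_e = 0.707 × 0.75 = 0.5302 in.
Total length L = 10 in; A_we = 0.5302 × 10 = 5.303 in².
F_nw = 0.6 F_EXX = 0.6 × 60 = 36 ksi.
φR_n = 0.75 × 36 × 5.303 = 143.2 kip.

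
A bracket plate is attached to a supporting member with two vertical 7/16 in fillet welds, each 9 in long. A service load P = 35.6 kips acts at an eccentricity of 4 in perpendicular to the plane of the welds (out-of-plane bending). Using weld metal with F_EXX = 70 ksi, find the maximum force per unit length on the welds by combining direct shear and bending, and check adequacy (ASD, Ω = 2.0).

f_max ≈ 5.63 kip/in; adequate

L_w = 2 × 9 = 18 in; section modulus (unit throat) S = 2 × L²/6 = 27 in².
Direct shear f_v = P/L_w = 35.6/18 = 1.978 kip/in.
Moment M = P × e = 35.6 × 4 = 142.4 kip·in; bending f_b = M/S = 5.274 kip/in.
f_max = √(f_v² + f_b²) = √(1.978² + 5.274²) = 5.633 kip/in.
r_n/Ω = (1/2.0) × 0.6 × 70 × (0.707 × 0.4375) = 6.496 kip/in → adequate.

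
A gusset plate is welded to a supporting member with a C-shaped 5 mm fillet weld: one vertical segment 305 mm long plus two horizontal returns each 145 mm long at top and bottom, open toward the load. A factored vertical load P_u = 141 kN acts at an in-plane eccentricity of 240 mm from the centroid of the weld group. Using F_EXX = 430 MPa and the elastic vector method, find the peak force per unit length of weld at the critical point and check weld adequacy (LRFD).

Total weld length L_w = 595 mm. Treat welds as unit-width lines.
Centroid: x̄ = 2×145×72.5 / 595 = 35.34 mm from the vertical weld.
Polar moment about centroid: J = I_x + I_y = [305³/12 + 2×145×152.5²] + [305×35.34² + 2(145³/12 + 145×37.16²)] = 10400000 mm³.
Direct shear f_v = P/L_w = 141×10³ / 595 = 237 N/mm (vertical).
Torsion M = P·e = 141×10³ × 240 = 33840000 N·mm.
Critical point at (x, y) = (109.7, 152.5) from centroid. f_tx = M·y/J = 496.3 N/mm; f_ty = M·x/J = 356.9 N/mm.
Resultant f_max = √[f_tx² + (f_v + f_ty)²] = √[496.3² + (237 + 356.9)²] = 773.9 N/mm.
Capacity per unit length: φr_n = 0.75 × 0.6 × 430 × (0.707 × 5) = 684 N/mm.
773.9 > 684 → NOT adequate.

f_max ≈ 774 N/mm; NOT adequate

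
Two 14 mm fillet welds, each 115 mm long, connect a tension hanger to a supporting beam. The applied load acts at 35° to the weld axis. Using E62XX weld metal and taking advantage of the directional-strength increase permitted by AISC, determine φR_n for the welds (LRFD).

E62XX → F_EXX = 620 MPa.
t_e = 0.707 × 14 = 9.898 mm; A_we = 9.898 × 230 = 2277 mm².
Directional factor: 1.0 + 0.5 sin^1.5(35°) = 1.217.
F_nw = 0.6 × 620 × 1.217 = 452.8 MPa.
φR_n = 0.75 × 452.8 × 2277 × 10⁻³ = 773.1 kN.

φR_n ≈ 773 kN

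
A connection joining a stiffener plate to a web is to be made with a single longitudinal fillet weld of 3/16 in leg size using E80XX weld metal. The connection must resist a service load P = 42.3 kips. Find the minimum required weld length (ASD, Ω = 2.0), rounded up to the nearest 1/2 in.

E80XX → F_EXX = 80 ksi.
Throat t_e = 0.707 × 0.1875 = 0.1326 in.
r_n/Ω = (0.6 × 80 × 0.1326) / 2.0 = 3.181 kip/in.
L_req = P / (r_n/Ω) = 42.3 / 3.181 = 13.3 in total.
Round up → use L = 13.5 in.

L = 13.5 in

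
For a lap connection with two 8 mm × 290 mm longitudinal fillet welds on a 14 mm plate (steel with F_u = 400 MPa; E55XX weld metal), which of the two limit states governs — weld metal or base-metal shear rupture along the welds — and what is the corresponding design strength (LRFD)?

φR_n ≈ 812 kN (weld metal governs)

E55XX → F_EXX = 550 MPa.
t_e = 0.707 × 8 = 5.656 mm; L = 580 mm.
Weld metal: φR_n = 0.75 × 0.6 × 550 × 5.656 × 580 × 10⁻³ = 811.9 kN.
Base metal (shear rupture): φR_n = 0.75 × 0.6 × 400 × 14 × 580 × 10⁻³ = 1462 kN.
Governing: weld metal.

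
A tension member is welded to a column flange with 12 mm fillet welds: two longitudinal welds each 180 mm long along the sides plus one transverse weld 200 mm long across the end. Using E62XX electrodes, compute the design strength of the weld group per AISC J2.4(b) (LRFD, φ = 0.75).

φR_n ≈ 1430 kN

E62XX → F_EXX = 620 MPa.
t_e = 0.707 × 12 = 8.484 mm.
R_nwl = 0.6 × 620 × 8.484 × 360 × 10⁻³ = 1136 kN (longitudinal, 2 welds).
R_nwt = 0.6 × 620 × 8.484 × 200 × 10⁻³ = 631.2 kN (transverse, base value).
(i) R_nwl + R_nwt = 1767 kN; (ii) 0.85 R_nwl + 1.5 R_nwt = 1913 kN.
R_n = max = 1913 kN [governs: (ii)]; φR_n = 1434 kN.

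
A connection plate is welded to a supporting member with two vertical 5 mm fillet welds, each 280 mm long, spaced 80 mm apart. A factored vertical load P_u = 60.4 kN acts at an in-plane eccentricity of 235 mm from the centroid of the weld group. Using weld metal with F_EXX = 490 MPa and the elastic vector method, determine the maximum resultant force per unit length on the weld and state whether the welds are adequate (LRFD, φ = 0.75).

Total weld length L_w = 560 mm. Treat welds as unit-width lines.
Polar moment about centroid: J = 2[d³/12 + d(b/2)²] = 2[280³/12 + 280×40²] = 4555000 mm³.
Direct shear f_v = P/L_w = 60.4×10³ / 560 = 107.9 N/mm (vertical).
Torsion M = P·e = 60.4×10³ × 235 = 14194000 N·mm.
Critical point at (x, y) = (40, 140) from centroid. f_tx = M·y/J = 436.3 N/mm; f_ty = M·x/J = 124.7 N/mm.
Resultant f_max = √[f_tx² + (f_v + f_ty)²] = √[436.3² + (107.9 + 124.7)²] = 494.4 N/mm.
Capacity per unit length: φr_n = 0.75 × 0.6 × 490 × (0.707 × 5) = 779.5 N/mm.
494.4 ≤ 779.5 → adequate.

f_max ≈ 494 N/mm; adequate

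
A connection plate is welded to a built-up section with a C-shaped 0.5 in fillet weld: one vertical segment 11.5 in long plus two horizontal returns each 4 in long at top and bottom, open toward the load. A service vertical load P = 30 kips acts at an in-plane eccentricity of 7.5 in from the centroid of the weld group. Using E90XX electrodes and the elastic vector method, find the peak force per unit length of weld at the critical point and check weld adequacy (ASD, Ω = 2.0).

f_max ≈ 4.47 kip/in; adequate

E90XX → F_EXX = 90 ksi.
Total weld length L_w = 19.5 in. Treat welds as unit-width lines.
Centroid: x̄ = 2×4×2 / 19.5 = 0.8205 in from the vertical weld.
Polar moment about centroid: J = I_x + I_y = [11.5³/12 + 2×4×5.75²] + [11.5×0.8205² + 2(4³/12 + 4×1.179²)] = 420.8 in³.
Direct shear f_v = P/L_w = 30 / 19.5 = 1.538 kip/in (vertical).
Torsion M = P·e = 30 × 7.5 = 225 kip·in.
Critical point at (x, y) = (3.179, 5.75) from centroid. f_tx = M·y/J = 3.075 kip/in; f_ty = M·x/J = 1.7 kip/in.
Resultant f_max = √[f_tx² + (f_v + f_ty)²] = √[3.075² + (1.538 + 1.7)²] = 4.466 kip/in.
Capacity per unit length: r_n/Ω = (1/2.0) × 0.6 × 90 × (0.707 × 0.5) = 9.544 kip/in.
4.466 ≤ 9.544 → adequate.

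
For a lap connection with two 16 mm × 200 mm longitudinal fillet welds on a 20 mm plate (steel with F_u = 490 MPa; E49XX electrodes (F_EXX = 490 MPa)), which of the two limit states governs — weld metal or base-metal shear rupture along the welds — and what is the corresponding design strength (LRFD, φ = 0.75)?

φR_n ≈ 998 kN (weld metal governs)

t_e = 0.707 × 16 = 11.31 mm; L = 400 mm.
Weld metal: φR_n = 0.75 × 0.6 × 490 × 11.31 × 400 × 10⁻³ = 997.7 kN.
Base metal (shear rupture): φR_n = 0.75 × 0.6 × 490 × 20 × 400 × 10⁻³ = 1764 kN.
Governing: weld metal.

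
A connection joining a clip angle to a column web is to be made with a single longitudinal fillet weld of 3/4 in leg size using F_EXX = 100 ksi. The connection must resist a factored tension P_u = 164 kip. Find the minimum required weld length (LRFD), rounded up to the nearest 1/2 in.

Throat t_e = 0.707 × 0.75 = 0.5302 in.
φr_n = 0.75 × 0.6 × 100 × 0.5302 = 23.86 kip/in.
L_req = P_u / φr_n = 164 / 23.86 = 6.873 in total.
Round up → use L = 7 in.

L = 7 in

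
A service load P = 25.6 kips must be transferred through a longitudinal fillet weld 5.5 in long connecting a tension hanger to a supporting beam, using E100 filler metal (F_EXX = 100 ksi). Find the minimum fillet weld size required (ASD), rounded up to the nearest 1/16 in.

w = 1/4 in

Total weld length L = 5.5 in.
Required throat t_e = P × Ω / (0.6 F_EXX × L) = 25.6 × 2.0 / (0.6 × 100 × 5.5) = 0.1552 in.
Required leg w = t_e / 0.707 = 0.2195 in → use 1/4 in.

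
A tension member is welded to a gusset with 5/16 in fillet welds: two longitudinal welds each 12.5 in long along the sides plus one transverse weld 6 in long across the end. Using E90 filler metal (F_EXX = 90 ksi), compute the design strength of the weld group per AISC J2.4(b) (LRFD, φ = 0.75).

t_e = 0.707 × 0.3125 = 0.2209 in.
R_nwl = 0.6 × 90 × 0.2209 × 25 = 298.3 kips (longitudinal, 2 welds).
R_nwt = 0.6 × 90 × 0.2209 × 6 = 71.58 kips (transverse, base value).
(i) R_nwl + R_nwt = 369.8 kips; (ii) 0.85 R_nwl + 1.5 R_nwt = 360.9 kips.
R_n = max = 369.8 kips [governs: (i)]; φR_n = 277.4 kips.

φR_n ≈ 277 kips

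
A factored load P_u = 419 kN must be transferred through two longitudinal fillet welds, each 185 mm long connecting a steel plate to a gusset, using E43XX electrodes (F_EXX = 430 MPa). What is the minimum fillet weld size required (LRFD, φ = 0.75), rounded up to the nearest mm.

w = 9 mm

Total weld length L = 370 mm.
Required throat t_e = P_u / (φ × 0.6 F_EXX × L) = 419 / (0.75 × 0.6 × 430 × 370 × 10⁻³) = 5.852 mm.
Required leg w = t_e / 0.707 = 8.278 mm → use 9 mm.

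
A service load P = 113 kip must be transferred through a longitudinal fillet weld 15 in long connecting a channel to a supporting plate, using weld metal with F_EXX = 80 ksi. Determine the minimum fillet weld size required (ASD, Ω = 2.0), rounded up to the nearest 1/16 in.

w = 1/2 in

Total weld length L = 15 in.
Required throat t_e = P × Ω / (0.6 F_EXX × L) = 113 × 2.0 / (0.6 × 80 × 15) = 0.3139 in.
Required leg w = t_e / 0.707 = 0.444 in → use 1/2 in.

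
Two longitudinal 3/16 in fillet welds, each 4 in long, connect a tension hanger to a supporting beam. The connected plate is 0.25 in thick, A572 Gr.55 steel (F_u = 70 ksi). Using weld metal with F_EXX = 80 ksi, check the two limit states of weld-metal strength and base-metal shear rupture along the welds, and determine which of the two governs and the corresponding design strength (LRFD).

t_e = 0.707 × 0.1875 = 0.1326 in; L = 8 in.
Weld metal: φR_n = 0.75 × 0.6 × 80 × 0.1326 × 8 = 38.18 kips.
Base metal (shear rupture): φR_n = 0.75 × 0.6 × 70 × 0.25 × 8 = 63 kips.
Governing: weld metal.

φR_n ≈ 38.2 kips (weld metal governs)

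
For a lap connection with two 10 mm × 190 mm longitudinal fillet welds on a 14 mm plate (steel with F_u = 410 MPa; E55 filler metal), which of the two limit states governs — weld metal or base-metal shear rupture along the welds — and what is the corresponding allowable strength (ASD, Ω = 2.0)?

R_n/Ω ≈ 443 kN (weld metal governs)

E55XX → F_EXX = 550 MPa.
t_e = 0.707 × 10 = 7.07 mm; L = 380 mm.
Weld metal: R_n/Ω = (1/2.0) × 0.6 × 550 × 7.07 × 380 × 10⁻³ = 443.3 kN.
Base metal (shear rupture): R_n/Ω = (1/2.0) × 0.6 × 410 × 14 × 380 × 10⁻³ = 654.4 kN.
Governing: weld metal.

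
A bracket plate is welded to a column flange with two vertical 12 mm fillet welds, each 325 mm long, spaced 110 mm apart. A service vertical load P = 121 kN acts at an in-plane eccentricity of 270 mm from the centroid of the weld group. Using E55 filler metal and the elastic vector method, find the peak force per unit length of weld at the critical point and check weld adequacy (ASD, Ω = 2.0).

f_max ≈ 808 N/mm; adequate

E55XX → F_EXX = 550 MPa.
Total weld length L_w = 650 mm. Treat welds as unit-width lines.
Polar moment about centroid: J = 2[d³/12 + d(b/2)²] = 2[325³/12 + 325×55²] = 7688000 mm³.
Direct shear f_v = P/L_w = 121×10³ / 650 = 186.2 N/mm (vertical).
Torsion M = P·e = 121×10³ × 270 = 32670000 N·mm.
Critical point at (x, y) = (55, 162.5) from centroid. f_tx = M·y/J = 690.6 N/mm; f_ty = M·x/J = 233.7 N/mm.
Resultant f_max = √[f_tx² + (f_v + f_ty)²] = √[690.6² + (186.2 + 233.7)²] = 808.2 N/mm.
Capacity per unit length: r_n/Ω = (1/2.0) × 0.6 × 550 × (0.707 × 12) = 1400 N/mm.
808.2 ≤ 1400 → adequate.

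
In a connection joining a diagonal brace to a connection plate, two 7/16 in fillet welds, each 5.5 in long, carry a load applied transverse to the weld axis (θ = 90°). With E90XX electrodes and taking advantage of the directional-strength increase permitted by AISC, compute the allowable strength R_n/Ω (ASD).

E90XX → F_EXX = 90 ksi.
t_e = 0.707 × 0.4375 = 0.3093 in; A_we = 0.3093 × 11 = 3.402 in².
Directional factor: 1.0 + 0.5 sin^1.5(90°) = 1.5.
F_nw = 0.6 × 90 × 1.5 = 81 ksi.
R_n/Ω = (81 × 3.402) / 2.0 = 137.8 kip.

R_n/Ω ≈ 138 kip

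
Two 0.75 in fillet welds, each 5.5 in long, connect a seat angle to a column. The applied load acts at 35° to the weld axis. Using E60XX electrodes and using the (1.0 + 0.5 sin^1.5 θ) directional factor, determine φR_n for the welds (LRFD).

E60XX → F_EXX = 60 ksi.
t_e = 0.707 × 0.75 = 0.5302 in; A_we = 0.5302 × 11 = 5.833 in².
Directional factor: 1.0 + 0.5 sin^1.5(35°) = 1.217.
F_nw = 0.6 × 60 × 1.217 = 43.82 ksi.
φR_n = 0.75 × 43.82 × 5.833 = 191.7 kips.

φR_n ≈ 192 kips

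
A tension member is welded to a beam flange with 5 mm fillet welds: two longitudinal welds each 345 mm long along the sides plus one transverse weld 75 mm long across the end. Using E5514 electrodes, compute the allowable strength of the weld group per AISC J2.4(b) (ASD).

E55XX → F_EXX = 550 MPa.
t_e = 0.707 × 5 = 3.535 mm.
R_nwl = 0.6 × 550 × 3.535 × 690 × 10⁻³ = 804.9 kN (longitudinal, 2 welds).
R_nwt = 0.6 × 550 × 3.535 × 75 × 10⁻³ = 87.49 kN (transverse, base value).
(i) R_nwl + R_nwt = 892.4 kN; (ii) 0.85 R_nwl + 1.5 R_nwt = 815.4 kN.
R_n = max = 892.4 kN [governs: (i)]; R_n/Ω = 446.2 kN.

R_n/Ω ≈ 446 kN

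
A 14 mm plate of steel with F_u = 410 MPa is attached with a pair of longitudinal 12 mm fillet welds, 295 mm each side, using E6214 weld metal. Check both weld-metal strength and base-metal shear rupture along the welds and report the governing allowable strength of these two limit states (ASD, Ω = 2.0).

R_n/Ω ≈ 931 kN (weld metal governs)

E62XX → F_EXX = 620 MPa.
t_e = 0.707 × 12 = 8.484 mm; L = 590 mm.
Weld metal: R_n/Ω = (1/2.0) × 0.6 × 620 × 8.484 × 590 × 10⁻³ = 931 kN.
Base metal (shear rupture): R_n/Ω = (1/2.0) × 0.6 × 410 × 14 × 590 × 10⁻³ = 1016 kN.
Governing: weld metal.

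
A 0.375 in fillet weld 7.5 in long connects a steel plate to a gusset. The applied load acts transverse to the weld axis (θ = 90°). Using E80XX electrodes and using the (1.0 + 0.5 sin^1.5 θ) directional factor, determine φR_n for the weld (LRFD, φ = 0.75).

E80XX → F_EXX = 80 ksi.
t_e = 0.707 × 0.375 = 0.2651 in; A_we = 0.2651 × 7.5 = 1.988 in².
Directional factor: 1.0 + 0.5 sin^1.5(90°) = 1.5.
F_nw = 0.6 × 80 × 1.5 = 72 ksi.
φR_n = 0.75 × 72 × 1.988 = 107.4 kips.

φR_n ≈ 107 kips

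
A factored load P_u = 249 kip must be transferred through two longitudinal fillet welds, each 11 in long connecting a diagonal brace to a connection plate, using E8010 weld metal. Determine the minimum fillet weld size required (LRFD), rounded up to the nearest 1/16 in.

w = 1/2 in

E80XX → F_EXX = 80 ksi.
Total weld length L = 22 in.
Required throat t_e = P_u / (φ × 0.6 F_EXX × L) = 249 / (0.75 × 0.6 × 80 × 22) = 0.3144 in.
Required leg w = t_e / 0.707 = 0.4447 in → use 1/2 in.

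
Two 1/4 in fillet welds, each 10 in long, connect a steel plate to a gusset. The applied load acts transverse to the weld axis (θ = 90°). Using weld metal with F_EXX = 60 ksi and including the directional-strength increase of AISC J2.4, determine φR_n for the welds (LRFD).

t_e = 0.707 × 0.25 = 0.1767 in; A_we = 0.1767 × 20 = 3.535 in².
Directional factor: 1.0 + 0.5 sin^1.5(90°) = 1.5.
F_nw = 0.6 × 60 × 1.5 = 54 ksi.
φR_n = 0.75 × 54 × 3.535 = 143.2 kip.

φR_n ≈ 143 kip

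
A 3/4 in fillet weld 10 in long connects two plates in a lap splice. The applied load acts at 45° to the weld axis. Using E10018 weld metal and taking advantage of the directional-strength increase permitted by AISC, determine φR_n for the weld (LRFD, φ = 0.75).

φR_n ≈ 310 kip

E100XX → F_EXX = 100 ksi.
t_e = 0.707 × 0.75 = 0.5302 in; A_we = 0.5302 × 10 = 5.303 in².
Directional factor: 1.0 + 0.5 sin^1.5(45°) = 1.297.
F_nw = 0.6 × 100 × 1.297 = 77.84 ksi.
φR_n = 0.75 × 77.84 × 5.303 = 309.6 kip.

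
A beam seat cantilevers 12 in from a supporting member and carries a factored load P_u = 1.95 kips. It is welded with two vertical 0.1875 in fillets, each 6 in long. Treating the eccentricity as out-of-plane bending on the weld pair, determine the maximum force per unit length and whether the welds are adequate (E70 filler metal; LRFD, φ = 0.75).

f_max ≈ 1.96 kip/in; adequate

E70XX → F_EXX = 70 ksi.
L_w = 2 × 6 = 12 in; section modulus (unit throat) S = 2 × L²/6 = 12 in².
Direct shear f_v = P/L_w = 1.95/12 = 0.1625 kip/in.
Moment M = P × e = 1.95 × 12 = 23.4 kip·in; bending f_b = M/S = 1.95 kip/in.
f_max = √(f_v² + f_b²) = √(0.1625² + 1.95²) = 1.957 kip/in.
φr_n = 0.75 × 0.6 × 70 × (0.707 × 0.1875) = 4.176 kip/in → adequate.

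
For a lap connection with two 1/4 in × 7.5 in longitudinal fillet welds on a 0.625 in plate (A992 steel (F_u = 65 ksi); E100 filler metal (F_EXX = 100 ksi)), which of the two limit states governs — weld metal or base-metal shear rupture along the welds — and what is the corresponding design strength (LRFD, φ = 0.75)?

t_e = 0.707 × 0.25 = 0.1767 in; L = 15 in.
Weld metal: φR_n = 0.75 × 0.6 × 100 × 0.1767 × 15 = 119.3 kip.
Base metal (shear rupture): φR_n = 0.75 × 0.6 × 65 × 0.625 × 15 = 274.2 kip.
Governing: weld metal.

φR_n ≈ 119 kip (weld metal governs)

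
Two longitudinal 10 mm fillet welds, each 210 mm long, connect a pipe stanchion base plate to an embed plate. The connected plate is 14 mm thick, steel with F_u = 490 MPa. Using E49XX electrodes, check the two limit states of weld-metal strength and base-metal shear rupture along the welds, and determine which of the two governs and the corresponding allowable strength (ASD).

E49XX → F_EXX = 490 MPa.
t_e = 0.707 × 10 = 7.07 mm; L = 420 mm.
Weld metal: R_n/Ω = (1/2.0) × 0.6 × 490 × 7.07 × 420 × 10⁻³ = 436.5 kN.
Base metal (shear rupture): R_n/Ω = (1/2.0) × 0.6 × 490 × 14 × 420 × 10⁻³ = 864.4 kN.
Governing: weld metal.

R_n/Ω ≈ 437 kN (weld metal governs)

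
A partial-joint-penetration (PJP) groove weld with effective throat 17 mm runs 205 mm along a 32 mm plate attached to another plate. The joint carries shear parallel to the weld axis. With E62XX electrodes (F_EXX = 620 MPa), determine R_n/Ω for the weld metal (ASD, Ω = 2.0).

R_n/Ω ≈ 648 kN

Effective throat (given) t_e = 17 mm.
A_we = 17 × 205 = 3485 mm².
F_nw = 0.6 F_EXX = 372 MPa.
R_n/Ω = (372 × 3485) / 2.0 × 10⁻³ = 648.2 kN.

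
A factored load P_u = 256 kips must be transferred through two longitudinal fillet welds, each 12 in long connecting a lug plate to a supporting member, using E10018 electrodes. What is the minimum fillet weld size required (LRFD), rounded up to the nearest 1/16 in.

w = 3/8 in

E100XX → F_EXX = 100 ksi.
Total weld length L = 24 in.
Required throat t_e = P_u / (φ × 0.6 F_EXX × L) = 256 / (0.75 × 0.6 × 100 × 24) = 0.237 in.
Required leg w = t_e / 0.707 = 0.3353 in → use 3/8 in.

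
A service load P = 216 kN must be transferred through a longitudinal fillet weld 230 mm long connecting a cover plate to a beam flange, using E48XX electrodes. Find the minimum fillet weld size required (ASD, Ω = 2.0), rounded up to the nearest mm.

w = 10 mm

E48XX → F_EXX = 480 MPa.
Total weld length L = 230 mm.
Required throat t_e = P × Ω / (0.6 F_EXX × L) = 216 × 2.0 / (0.6 × 480 × 230 × 10⁻³) = 6.522 mm.
Required leg w = t_e / 0.707 = 9.225 mm → use 10 mm.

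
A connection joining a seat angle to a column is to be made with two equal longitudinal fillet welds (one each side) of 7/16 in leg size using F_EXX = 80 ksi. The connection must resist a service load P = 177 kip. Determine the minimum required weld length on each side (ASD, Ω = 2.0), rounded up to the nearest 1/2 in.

L = 12 in on each side

Throat t_e = 0.707 × 0.4375 = 0.3093 in.
r_n/Ω = (0.6 × 80 × 0.3093) / 2.0 = 7.423 kip/in.
L_req = P / (r_n/Ω) = 177 / 7.423 = 23.84 in total.
Per side: 23.84 / 2 = 11.92 in.
Round up → use L = 12 in on each side.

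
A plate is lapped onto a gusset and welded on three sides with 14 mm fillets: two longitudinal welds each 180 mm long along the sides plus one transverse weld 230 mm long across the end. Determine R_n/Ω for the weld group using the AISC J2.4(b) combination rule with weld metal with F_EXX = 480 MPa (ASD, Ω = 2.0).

R_n/Ω ≈ 928 kN

t_e = 0.707 × 14 = 9.898 mm.
R_nwl = 0.6 × 480 × 9.898 × 360 × 10⁻³ = 1026 kN (longitudinal, 2 welds).
R_nwt = 0.6 × 480 × 9.898 × 230 × 10⁻³ = 655.6 kN (transverse, base value).
(i) R_nwl + R_nwt = 1682 kN; (ii) 0.85 R_nwl + 1.5 R_nwt = 1856 kN.
R_n = max = 1856 kN [governs: (ii)]; R_n/Ω = 927.9 kN.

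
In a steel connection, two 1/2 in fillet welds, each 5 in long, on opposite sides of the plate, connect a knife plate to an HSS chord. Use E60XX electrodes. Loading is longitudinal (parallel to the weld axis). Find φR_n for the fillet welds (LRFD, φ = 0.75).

E60XX → F_EXX = 60 ksi.
Effective throat t_e = 0.707 × 0.5 = 0.3535 in.
Total length L = 10 in; A_we = 0.3535 × 10 = 3.535 in².
F_nw = 0.6 F_EXX = 0.6 × 60 = 36 ksi.
φR_n = 0.75 × 36 × 3.535 = 95.44 kip.

φR_n ≈ 95.4 kip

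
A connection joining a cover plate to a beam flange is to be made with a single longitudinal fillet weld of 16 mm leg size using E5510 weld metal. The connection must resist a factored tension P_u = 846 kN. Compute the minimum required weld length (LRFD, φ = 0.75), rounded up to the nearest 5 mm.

L = 305 mm

E55XX → F_EXX = 550 MPa.
Throat t_e = 0.707 × 16 = 11.31 mm.
φr_n = 0.75 × 0.6 × 550 × 11.31 × 10⁻³ = 2.8 kN/mm.
L_req = P_u / φr_n = 846 / 2.8 = 302.2 mm total.
Round up → use L = 305 mm.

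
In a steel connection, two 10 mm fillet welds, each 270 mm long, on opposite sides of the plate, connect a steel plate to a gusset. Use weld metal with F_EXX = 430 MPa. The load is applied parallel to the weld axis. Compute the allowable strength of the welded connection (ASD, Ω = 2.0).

Effective throat t_e = 0.707 × 10 = 7.07 mm.
Total length L = 540 mm; A_we = 7.07 × 540 = 3818 mm².
F_nw = 0.6 F_EXX = 0.6 × 430 = 258 MPa.
R_n = 258 × 3818 × 10⁻³ = 985 kN; R_n/Ω = 985/2.0 = 492.5 kN.

R_n/Ω ≈ 492 kN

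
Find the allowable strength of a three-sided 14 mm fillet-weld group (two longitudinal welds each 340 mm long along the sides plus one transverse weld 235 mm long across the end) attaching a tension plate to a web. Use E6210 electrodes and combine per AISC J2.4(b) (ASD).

E62XX → F_EXX = 620 MPa.
t_e = 0.707 × 14 = 9.898 mm.
R_nwl = 0.6 × 620 × 9.898 × 680 × 10⁻³ = 2504 kN (longitudinal, 2 welds).
R_nwt = 0.6 × 620 × 9.898 × 235 × 10⁻³ = 865.3 kN (transverse, base value).
(i) R_nwl + R_nwt = 3369 kN; (ii) 0.85 R_nwl + 1.5 R_nwt = 3426 kN.
R_n = max = 3426 kN [governs: (ii)]; R_n/Ω = 1713 kN.

R_n/Ω ≈ 1710 kN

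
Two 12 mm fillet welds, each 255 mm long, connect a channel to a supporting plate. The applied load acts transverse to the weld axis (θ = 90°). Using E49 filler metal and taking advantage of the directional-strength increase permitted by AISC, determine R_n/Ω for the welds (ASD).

E49XX → F_EXX = 490 MPa.
t_e = 0.707 × 12 = 8.484 mm; A_we = 8.484 × 510 = 4327 mm².
Directional factor: 1.0 + 0.5 sin^1.5(90°) = 1.5.
F_nw = 0.6 × 490 × 1.5 = 441 MPa.
R_n/Ω = (441 × 4327) / 2.0 × 10⁻³ = 954.1 kN.

R_n/Ω ≈ 954 kN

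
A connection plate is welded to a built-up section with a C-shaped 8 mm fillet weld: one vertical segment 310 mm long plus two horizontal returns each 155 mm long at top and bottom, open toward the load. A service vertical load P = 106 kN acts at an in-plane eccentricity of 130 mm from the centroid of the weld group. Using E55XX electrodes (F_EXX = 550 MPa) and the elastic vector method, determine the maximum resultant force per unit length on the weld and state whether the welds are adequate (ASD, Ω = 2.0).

Total weld length L_w = 620 mm. Treat welds as unit-width lines.
Centroid: x̄ = 2×155×77.5 / 620 = 38.75 mm from the vertical weld.
Polar moment about centroid: J = I_x + I_y = [310³/12 + 2×155×155²] + [310×38.75² + 2(155³/12 + 155×38.75²)] = 11480000 mm³.
Direct shear f_v = P/L_w = 106×10³ / 620 = 171 N/mm (vertical).
Torsion M = P·e = 106×10³ × 130 = 13780000 N·mm.
Critical point at (x, y) = (116.2, 155) from centroid. f_tx = M·y/J = 186 N/mm; f_ty = M·x/J = 139.5 N/mm.
Resultant f_max = √[f_tx² + (f_v + f_ty)²] = √[186² + (171 + 139.5)²] = 361.9 N/mm.
Capacity per unit length: r_n/Ω = (1/2.0) × 0.6 × 550 × (0.707 × 8) = 933.2 N/mm.
361.9 ≤ 933.2 → adequate.

f_max ≈ 362 N/mm; adequate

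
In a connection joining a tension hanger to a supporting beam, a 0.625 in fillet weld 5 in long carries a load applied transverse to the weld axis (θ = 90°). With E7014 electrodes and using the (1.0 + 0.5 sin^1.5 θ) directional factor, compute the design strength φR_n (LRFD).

E70XX → F_EXX = 70 ksi.
t_e = 0.707 × 0.625 = 0.4419 in; A_we = 0.4419 × 5 = 2.209 in².
Directional factor: 1.0 + 0.5 sin^1.5(90°) = 1.5.
F_nw = 0.6 × 70 × 1.5 = 63 ksi.
φR_n = 0.75 × 63 × 2.209 = 104.4 kips.

φR_n ≈ 104 kips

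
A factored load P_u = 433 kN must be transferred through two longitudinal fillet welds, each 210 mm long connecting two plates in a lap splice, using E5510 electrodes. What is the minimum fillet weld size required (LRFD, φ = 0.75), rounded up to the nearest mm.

w = 6 mm

E55XX → F_EXX = 550 MPa.
Total weld length L = 420 mm.
Required throat t_e = P_u / (φ × 0.6 F_EXX × L) = 433 / (0.75 × 0.6 × 550 × 420 × 10⁻³) = 4.165 mm.
Required leg w = t_e / 0.707 = 5.892 mm → use 6 mm.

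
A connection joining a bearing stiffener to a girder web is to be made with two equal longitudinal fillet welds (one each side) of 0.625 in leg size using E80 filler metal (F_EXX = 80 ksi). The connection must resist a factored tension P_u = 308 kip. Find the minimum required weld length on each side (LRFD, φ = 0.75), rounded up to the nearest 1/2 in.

Throat t_e = 0.707 × 0.625 = 0.4419 in.
φr_n = 0.75 × 0.6 × 80 × 0.4419 = 15.91 kip/in.
L_req = P_u / φr_n = 308 / 15.91 = 19.36 in total.
Per side: 19.36 / 2 = 9.681 in.
Round up → use L = 10 in on each side.

L = 10 in on each side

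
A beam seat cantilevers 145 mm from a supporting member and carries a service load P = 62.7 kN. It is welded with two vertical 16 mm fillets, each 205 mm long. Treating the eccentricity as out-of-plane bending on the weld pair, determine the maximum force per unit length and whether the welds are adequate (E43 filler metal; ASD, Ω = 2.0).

f_max ≈ 667 N/mm; adequate

E43XX → F_EXX = 430 MPa.
L_w = 2 × 205 = 410 mm; section modulus (unit throat) S = 2 × L²/6 = 14010 mm².
Direct shear f_v = P/L_w = 62.7×10³/410 = 152.9 N/mm.
Moment M = P × e = 62.7×10³ × 145 = 9091500 N·mm; bending f_b = M/S = 649 N/mm.
f_max = √(f_v² + f_b²) = √(152.9² + 649²) = 666.8 N/mm.
r_n/Ω = (1/2.0) × 0.6 × 430 × (0.707 × 16) = 1459 N/mm → adequate.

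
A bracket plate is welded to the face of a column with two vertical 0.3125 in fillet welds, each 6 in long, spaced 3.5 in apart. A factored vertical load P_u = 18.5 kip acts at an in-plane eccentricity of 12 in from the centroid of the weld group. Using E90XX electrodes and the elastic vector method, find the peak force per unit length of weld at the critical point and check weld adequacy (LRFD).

f_max ≈ 11.5 kip/in; NOT adequate

E90XX → F_EXX = 90 ksi.
Total weld length L_w = 12 in. Treat welds as unit-width lines.
Polar moment about centroid: J = 2[d³/12 + d(b/2)²] = 2[6³/12 + 6×1.75²] = 72.75 in³.
Direct shear f_v = P/L_w = 18.5 / 12 = 1.542 kip/in (vertical).
Torsion M = P·e = 18.5 × 12 = 222 kip·in.
Critical point at (x, y) = (1.75, 3) from centroid. f_tx = M·y/J = 9.155 kip/in; f_ty = M·x/J = 5.34 kip/in.
Resultant f_max = √[f_tx² + (f_v + f_ty)²] = √[9.155² + (1.542 + 5.34)²] = 11.45 kip/in.
Capacity per unit length: φr_n = 0.75 × 0.6 × 90 × (0.707 × 0.3125) = 8.948 kip/in.
11.45 > 8.948 → NOT adequate.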